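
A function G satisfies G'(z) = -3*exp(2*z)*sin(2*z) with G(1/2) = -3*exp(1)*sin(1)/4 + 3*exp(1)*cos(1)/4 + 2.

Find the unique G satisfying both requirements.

The proposed G(z) is checked by its d/dz: the result must match the given G'(z).
A general antiderivative is -3*exp(2*z)*sin(2*z)/4 + 3*exp(2*z)*cos(2*z)/4 + C.
The condition gives C = -3*exp(1)*sin(1)/4 + 3*exp(1)*cos(1)/4 + 2 - (-3*exp(1)*sin(1)/4 + 3*exp(1)*cos(1)/4) = 2.
So G(z) = -3*exp(2*z)*sin(2*z)/4 + 3*exp(2*z)*cos(2*z)/4 + 2.
Check: d/dz[-3*exp(2*z)*sin(2*z)/4 + 3*exp(2*z)*cos(2*z)/4 + 2] = -3*exp(2*z)*sin(2*z) = G'(z).

G(z) = -3*exp(2*z)*sin(2*z)/4 + 3*exp(2*z)*cos(2*z)/4 + 2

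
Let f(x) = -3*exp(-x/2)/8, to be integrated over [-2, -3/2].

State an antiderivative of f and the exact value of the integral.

A first test for any F(x): its x-derivative must equal f(x) identically.
F(x) = 3*exp(-x/2)/4 is an antiderivative of f.
Check: d/dx[3*exp(-x/2)/4] = -3*exp(-x/2)/8 = f(x).
F(-3/2) = 3*exp(3/4)/4; F(-2) = 3*exp(1)/4.
Integral = F(-3/2) - F(-2) = -3*exp(1)/4 + 3*exp(3/4)/4.

Antiderivative: F(x) = 3*exp(-x/2)/4; value = -3*exp(1)/4 + 3*exp(3/4)/4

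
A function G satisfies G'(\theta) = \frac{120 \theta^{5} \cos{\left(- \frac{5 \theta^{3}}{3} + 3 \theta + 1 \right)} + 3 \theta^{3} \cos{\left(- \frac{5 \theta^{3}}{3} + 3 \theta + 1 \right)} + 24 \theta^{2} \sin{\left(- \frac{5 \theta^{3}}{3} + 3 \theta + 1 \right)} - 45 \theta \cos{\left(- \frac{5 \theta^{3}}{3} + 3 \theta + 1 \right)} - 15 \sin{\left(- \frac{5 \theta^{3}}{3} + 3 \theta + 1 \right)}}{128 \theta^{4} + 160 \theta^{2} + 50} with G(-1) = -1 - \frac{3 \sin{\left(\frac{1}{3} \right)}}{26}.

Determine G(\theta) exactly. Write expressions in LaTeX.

Recover the given G'(\theta) by differentiating a candidate G(\theta); any mismatch rules it out.
A general antiderivative is - \frac{3 \theta \sin{\left(- \frac{5 \theta^{3}}{3} + 3 \theta + 1 \right)}}{4 \left(4 \theta^{2} + \frac{5}{2}\right)} + C.
The condition gives C = -1 - \frac{3 \sin{\left(\frac{1}{3} \right)}}{26} - (- \frac{3 \sin{\left(\frac{1}{3} \right)}}{26}) = -1.
So G(\theta) = \frac{- 16 \theta^{2} - 3 \theta \sin{\left(- \frac{5 \theta^{3}}{3} + 3 \theta + 1 \right)} - 10}{2 \left(8 \theta^{2} + 5\right)}.
Check: d/d\theta[\frac{- 16 \theta^{2} - 3 \theta \sin{\left(- \frac{5 \theta^{3}}{3} + 3 \theta + 1 \right)} - 10}{2 \left(8 \theta^{2} + 5\right)}] = \frac{120 \theta^{5} \cos{\left(- \frac{5 \theta^{3}}{3} + 3 \theta + 1 \right)} + 3 \theta^{3} \cos{\left(- \frac{5 \theta^{3}}{3} + 3 \theta + 1 \right)} + 24 \theta^{2} \sin{\left(- \frac{5 \theta^{3}}{3} + 3 \theta + 1 \right)} - 45 \theta \cos{\left(- \frac{5 \theta^{3}}{3} + 3 \theta + 1 \right)} - 15 \sin{\left(- \frac{5 \theta^{3}}{3} + 3 \theta + 1 \right)}}{128 \theta^{4} + 160 \theta^{2} + 50} = G'(\theta).

G(\theta) = \frac{- 16 \theta^{2} - 3 \theta \sin{\left(- \frac{5 \theta^{3}}{3} + 3 \theta + 1 \right)} - 10}{2 \left(8 \theta^{2} + 5\right)}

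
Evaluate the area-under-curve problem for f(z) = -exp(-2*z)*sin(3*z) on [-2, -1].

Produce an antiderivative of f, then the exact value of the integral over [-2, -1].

Differentiate the proposed F(z) back; it has to land on f(z) exactly.
F(z) = (2*sin(3*z) + 3*cos(3*z))*exp(-2*z)/13 is an antiderivative of f.
Check: d/dz[(2*sin(3*z) + 3*cos(3*z))*exp(-2*z)/13] = -exp(-2*z)*sin(3*z) = f(z).
F(-1) = 3*exp(2)*cos(3)/13 - 2*exp(2)*sin(3)/13; F(-2) = -2*exp(4)*sin(6)/13 + 3*exp(4)*cos(6)/13.
Integral = F(-1) - F(-2) = -3*exp(4)*cos(6)/13 + 2*exp(4)*sin(6)/13 + 3*exp(2)*cos(3)/13 - 2*exp(2)*sin(3)/13.

Antiderivative: F(z) = (2*sin(3*z) + 3*cos(3*z))*exp(-2*z)/13; value = -3*exp(4)*cos(6)/13 + 2*exp(4)*sin(6)/13 + 3*exp(2)*cos(3)/13 - 2*exp(2)*sin(3)/13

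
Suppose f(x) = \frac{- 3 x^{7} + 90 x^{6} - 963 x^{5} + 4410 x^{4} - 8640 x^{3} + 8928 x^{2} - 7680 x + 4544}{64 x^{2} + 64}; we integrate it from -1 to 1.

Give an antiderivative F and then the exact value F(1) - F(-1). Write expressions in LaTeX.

A candidate is checked by its d/dx: the result must match f(x).
F(x) = - \frac{x^{6} - 36 x^{5} + 480 x^{4} - 2880 x^{3} + 7680 x^{2} - 9216 x + 128 \operatorname{atan}{\left(x \right)} + 4096}{128} is an antiderivative of f.
Check: d/dx[- \frac{x^{6} - 36 x^{5} + 480 x^{4} - 2880 x^{3} + 7680 x^{2} - 9216 x + 128 \operatorname{atan}{\left(x \right)} + 4096}{128}] = \frac{- 3 x^{7} + 90 x^{6} - 963 x^{5} + 4410 x^{4} - 8640 x^{3} + 8928 x^{2} - 7680 x + 4544}{64 x^{2} + 64} = f(x).
F(1) = - \frac{125}{128} - \frac{\pi}{4}; F(-1) = - \frac{24389}{128} + \frac{\pi}{4}.
Integral = F(1) - F(-1) = \frac{3033}{16} - \frac{\pi}{2}.

Antiderivative: F(x) = - \frac{x^{6} - 36 x^{5} + 480 x^{4} - 2880 x^{3} + 7680 x^{2} - 9216 x + 128 \operatorname{atan}{\left(x \right)} + 4096}{128}; value = \frac{3033}{16} - \frac{\pi}{2}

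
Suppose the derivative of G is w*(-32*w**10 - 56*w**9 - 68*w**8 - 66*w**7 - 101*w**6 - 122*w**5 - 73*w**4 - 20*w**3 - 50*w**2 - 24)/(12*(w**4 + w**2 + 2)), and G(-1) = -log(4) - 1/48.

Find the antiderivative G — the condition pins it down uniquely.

Since d/dw undoes antidifferentiation here, G(w) must give back the stated G'(w).
A general antiderivative is -(w**2 + w/2)**4/3 - log(w**4 + w**2 + 2) + C.
The condition gives C = -log(4) - 1/48 - (-log(4) - 1/48) = 0.
So G(w) = -w**8/3 - 2*w**7/3 - w**6/2 - w**5/6 - w**4/48 - log(w**4 + w**2 + 2).
Check: d/dw[-w**8/3 - 2*w**7/3 - w**6/2 - w**5/6 - w**4/48 - log(w**4 + w**2 + 2)] = (-32*w**11 - 56*w**10 - 68*w**9 - 66*w**8 - 101*w**7 - 122*w**6 - 73*w**5 - 20*w**4 - 50*w**3 - 24*w)/(12*w**4 + 12*w**2 + 24), which equals G'(w).

G(w) = -w**8/3 - 2*w**7/3 - w**6/2 - w**5/6 - w**4/48 - log(w**4 + w**2 + 2)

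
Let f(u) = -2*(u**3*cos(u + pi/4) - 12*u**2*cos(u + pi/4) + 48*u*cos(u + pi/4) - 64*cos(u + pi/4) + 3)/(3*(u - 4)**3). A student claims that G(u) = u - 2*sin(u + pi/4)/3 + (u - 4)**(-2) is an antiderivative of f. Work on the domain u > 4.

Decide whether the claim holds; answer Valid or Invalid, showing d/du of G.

d/du[G] = (-2*u**3*cos(u + pi/4) + 3*u**3 + 24*u**2*cos(u + pi/4) - 36*u**2 - 96*u*cos(u + pi/4) + 144*u + 128*cos(u + pi/4) - 198)/(3*u**3 - 36*u**2 + 144*u - 192)
d/du[G] - f(u) = 1 != 0.

Invalid: d/du[G] - f = 1, which is not 0.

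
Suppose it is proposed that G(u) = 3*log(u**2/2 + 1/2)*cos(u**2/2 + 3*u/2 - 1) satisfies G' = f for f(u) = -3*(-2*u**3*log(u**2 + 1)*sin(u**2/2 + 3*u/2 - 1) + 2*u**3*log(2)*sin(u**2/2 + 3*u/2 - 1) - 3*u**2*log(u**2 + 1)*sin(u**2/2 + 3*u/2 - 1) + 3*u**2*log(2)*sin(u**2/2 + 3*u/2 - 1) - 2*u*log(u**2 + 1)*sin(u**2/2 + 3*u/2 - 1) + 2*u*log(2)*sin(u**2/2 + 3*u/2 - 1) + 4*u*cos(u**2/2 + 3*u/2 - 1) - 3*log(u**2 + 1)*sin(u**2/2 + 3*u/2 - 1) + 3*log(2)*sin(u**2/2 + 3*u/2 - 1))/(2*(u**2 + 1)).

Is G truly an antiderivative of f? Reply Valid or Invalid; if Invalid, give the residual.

Invalid: d/du[G] - f = (-6*u**3*log(u**2 + 1)*sin(u**2/2 + 3*u/2 - 1) + 6*u**3*log(2)*sin(u**2/2 + 3*u/2 - 1) - 9*u**2*log(u**2 + 1)*sin(u**2/2 + 3*u/2 - 1) + 9*u**2*log(2)*sin(u**2/2 + 3*u/2 - 1) - 6*u*log(u**2 + 1)*sin(u**2/2 + 3*u/2 - 1) + 6*u*log(2)*sin(u**2/2 + 3*u/2 - 1) + 12*u*cos(u**2/2 + 3*u/2 - 1) - 9*log(u**2 + 1)*sin(u**2/2 + 3*u/2 - 1) + 9*log(2)*sin(u**2/2 + 3*u/2 - 1))/(u**2 + 1), which is not 0.

d/du[G] = (-6*u**3*log(u**2 + 1)*sin(u**2/2 + 3*u/2 - 1) + 6*u**3*log(2)*sin(u**2/2 + 3*u/2 - 1) - 9*u**2*log(u**2 + 1)*sin(u**2/2 + 3*u/2 - 1) + 9*u**2*log(2)*sin(u**2/2 + 3*u/2 - 1) - 6*u*log(u**2 + 1)*sin(u**2/2 + 3*u/2 - 1) + 6*u*log(2)*sin(u**2/2 + 3*u/2 - 1) + 12*u*cos(u**2/2 + 3*u/2 - 1) - 9*log(u**2 + 1)*sin(u**2/2 + 3*u/2 - 1) + 9*log(2)*sin(u**2/2 + 3*u/2 - 1))/(2*u**2 + 2)
d/du[G] - f(u) = (-6*u**3*log(u**2 + 1)*sin(u**2/2 + 3*u/2 - 1) + 6*u**3*log(2)*sin(u**2/2 + 3*u/2 - 1) - 9*u**2*log(u**2 + 1)*sin(u**2/2 + 3*u/2 - 1) + 9*u**2*log(2)*sin(u**2/2 + 3*u/2 - 1) - 6*u*log(u**2 + 1)*sin(u**2/2 + 3*u/2 - 1) + 6*u*log(2)*sin(u**2/2 + 3*u/2 - 1) + 12*u*cos(u**2/2 + 3*u/2 - 1) - 9*log(u**2 + 1)*sin(u**2/2 + 3*u/2 - 1) + 9*log(2)*sin(u**2/2 + 3*u/2 - 1))/(u**2 + 1) != 0.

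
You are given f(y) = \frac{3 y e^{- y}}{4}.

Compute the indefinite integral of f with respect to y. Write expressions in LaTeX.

F(y) = - \frac{3 \left(y + 1\right) e^{- y}}{4} + C

Recognize the product-rule pattern: f = u'v + uv' with u = - \frac{3 y}{4} - \frac{3}{4}, v = e^{- y}, so integration by parts undoes it.
Check: d/dy[- \frac{3 \left(y + 1\right) e^{- y}}{4}] = \frac{3 y e^{- y}}{4} = f(y).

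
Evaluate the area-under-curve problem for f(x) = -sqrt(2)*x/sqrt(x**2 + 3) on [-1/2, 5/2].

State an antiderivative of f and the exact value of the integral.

f matches the chain-rule pattern g'(h)*h' with inner function h(x) = 2*x**2 + 6; substituting u = h(x) collapses the integral.
F(x) = -sqrt(2)*sqrt(x**2 + 3) is an antiderivative of f.
Check: d/dx[-sqrt(2)*sqrt(x**2 + 3)] = -sqrt(2)*x/sqrt(x**2 + 3) = f(x).
F(5/2) = -sqrt(74)/2; F(-1/2) = -sqrt(26)/2.
Integral = F(5/2) - F(-1/2) = -sqrt(74)/2 + sqrt(26)/2.

Antiderivative: F(x) = -sqrt(2)*sqrt(x**2 + 3); value = -sqrt(74)/2 + sqrt(26)/2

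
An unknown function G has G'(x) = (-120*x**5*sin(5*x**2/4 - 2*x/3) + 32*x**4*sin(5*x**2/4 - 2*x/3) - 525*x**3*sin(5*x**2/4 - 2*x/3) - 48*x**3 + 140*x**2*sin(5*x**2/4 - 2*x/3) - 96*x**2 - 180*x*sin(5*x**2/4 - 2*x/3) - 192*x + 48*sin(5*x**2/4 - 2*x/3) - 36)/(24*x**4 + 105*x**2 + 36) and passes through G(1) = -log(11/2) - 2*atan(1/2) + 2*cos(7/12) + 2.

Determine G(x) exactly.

G(x) = -log(4*x**2 + 3/2) + 2*cos(5*x**2/4 - 2*x/3) - 2*atan(x/2) + 2

Check a candidate G(x) by differentiating: d/dx[G] must match the given G'(x).
A general antiderivative is -log(4*x**2 + 3/2) + 2*cos(5*x**2/4 - 2*x/3) - 2*atan(x/2) + C.
The condition gives C = -log(11/2) - 2*atan(1/2) + 2*cos(7/12) + 2 - (-log(11/2) - 2*atan(1/2) + 2*cos(7/12)) = 2.
So G(x) = -log(4*x**2 + 3/2) + 2*cos(5*x**2/4 - 2*x/3) - 2*atan(x/2) + 2.
Check: d/dx[-log(4*x**2 + 3/2) + 2*cos(5*x**2/4 - 2*x/3) - 2*atan(x/2) + 2] = (-120*x**5*sin(5*x**2/4 - 2*x/3) + 32*x**4*sin(5*x**2/4 - 2*x/3) - 525*x**3*sin(5*x**2/4 - 2*x/3) - 48*x**3 + 140*x**2*sin(5*x**2/4 - 2*x/3) - 96*x**2 - 180*x*sin(5*x**2/4 - 2*x/3) - 192*x + 48*sin(5*x**2/4 - 2*x/3) - 36)/(24*x**4 + 105*x**2 + 36) = G'(x).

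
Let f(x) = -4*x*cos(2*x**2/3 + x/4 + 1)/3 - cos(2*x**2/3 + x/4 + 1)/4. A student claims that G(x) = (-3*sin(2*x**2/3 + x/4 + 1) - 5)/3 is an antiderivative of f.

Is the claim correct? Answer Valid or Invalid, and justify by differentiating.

d/dx[G] = -4*x*cos(2*x**2/3 + x/4 + 1)/3 - cos(2*x**2/3 + x/4 + 1)/4
This equals f(x) exactly, so the claim holds.

Valid. The derivative of G reproduces f.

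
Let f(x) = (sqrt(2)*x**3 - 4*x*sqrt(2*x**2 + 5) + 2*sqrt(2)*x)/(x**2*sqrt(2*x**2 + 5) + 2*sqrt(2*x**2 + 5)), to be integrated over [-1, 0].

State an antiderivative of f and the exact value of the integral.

Antiderivative: F(x) = sqrt(x**2 + 5/2) - 2*log(2*x**2 + 4); value = -2*log(4) - sqrt(14)/2 + sqrt(10)/2 + 2*log(6)

Since d/dx undoes antidifferentiation here, F'(x) = f(x) is required of F(x).
F(x) = sqrt(x**2 + 5/2) - 2*log(2*x**2 + 4) is an antiderivative of f.
Check: d/dx[sqrt(x**2 + 5/2) - 2*log(2*x**2 + 4)] = (sqrt(2)*x**3 - 4*x*sqrt(2*x**2 + 5) + 2*sqrt(2)*x)/(x**2*sqrt(2*x**2 + 5) + 2*sqrt(2*x**2 + 5)) = f(x).
F(0) = -2*log(4) + sqrt(10)/2; F(-1) = -2*log(6) + sqrt(14)/2.
Integral = F(0) - F(-1) = -2*log(4) - sqrt(14)/2 + sqrt(10)/2 + 2*log(6).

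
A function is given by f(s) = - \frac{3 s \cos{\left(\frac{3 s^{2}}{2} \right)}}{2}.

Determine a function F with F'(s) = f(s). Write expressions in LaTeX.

The substitution u = \frac{3 s^{2}}{2} works: f is exactly (dF/du)*(du/ds) for that inner function.
Check: d/ds[- \frac{\sin{\left(\frac{3 s^{2}}{2} \right)}}{2}] = - \frac{3 s \cos{\left(\frac{3 s^{2}}{2} \right)}}{2} = f(s).

An antiderivative is F(s) = - \frac{\sin{\left(\frac{3 s^{2}}{2} \right)}}{2}.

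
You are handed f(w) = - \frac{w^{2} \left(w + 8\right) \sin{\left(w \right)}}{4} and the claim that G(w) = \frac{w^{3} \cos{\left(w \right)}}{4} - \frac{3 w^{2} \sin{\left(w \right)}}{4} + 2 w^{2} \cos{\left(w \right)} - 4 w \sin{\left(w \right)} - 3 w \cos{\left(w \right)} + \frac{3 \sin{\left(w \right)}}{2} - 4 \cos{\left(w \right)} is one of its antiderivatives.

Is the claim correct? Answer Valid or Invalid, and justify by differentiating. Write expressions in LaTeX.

d/dw[G] = - \frac{w^{3} \sin{\left(w \right)}}{4} - 2 w^{2} \sin{\left(w \right)} + \frac{3 w \sin{\left(w \right)}}{2} - \frac{3 \cos{\left(w \right)}}{2}
d/dw[G] - f(w) = \frac{3 w \sin{\left(w \right)}}{2} - \frac{3 \cos{\left(w \right)}}{2} != 0.

Invalid: d/dw[G] - f = \frac{3 w \sin{\left(w \right)}}{2} - \frac{3 \cos{\left(w \right)}}{2}, which is not 0.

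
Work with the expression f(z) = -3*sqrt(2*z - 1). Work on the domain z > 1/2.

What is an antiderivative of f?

An antiderivative is F(z) = -2*z*sqrt(2*z - 1) + sqrt(2*z - 1).

For F(z) to be correct the identity F'(z) - f(z) = 0 must hold.
Check: d/dz[-2*z*sqrt(2*z - 1) + sqrt(2*z - 1)] = (3 - 6*z)/sqrt(2*z - 1), which equals f(z).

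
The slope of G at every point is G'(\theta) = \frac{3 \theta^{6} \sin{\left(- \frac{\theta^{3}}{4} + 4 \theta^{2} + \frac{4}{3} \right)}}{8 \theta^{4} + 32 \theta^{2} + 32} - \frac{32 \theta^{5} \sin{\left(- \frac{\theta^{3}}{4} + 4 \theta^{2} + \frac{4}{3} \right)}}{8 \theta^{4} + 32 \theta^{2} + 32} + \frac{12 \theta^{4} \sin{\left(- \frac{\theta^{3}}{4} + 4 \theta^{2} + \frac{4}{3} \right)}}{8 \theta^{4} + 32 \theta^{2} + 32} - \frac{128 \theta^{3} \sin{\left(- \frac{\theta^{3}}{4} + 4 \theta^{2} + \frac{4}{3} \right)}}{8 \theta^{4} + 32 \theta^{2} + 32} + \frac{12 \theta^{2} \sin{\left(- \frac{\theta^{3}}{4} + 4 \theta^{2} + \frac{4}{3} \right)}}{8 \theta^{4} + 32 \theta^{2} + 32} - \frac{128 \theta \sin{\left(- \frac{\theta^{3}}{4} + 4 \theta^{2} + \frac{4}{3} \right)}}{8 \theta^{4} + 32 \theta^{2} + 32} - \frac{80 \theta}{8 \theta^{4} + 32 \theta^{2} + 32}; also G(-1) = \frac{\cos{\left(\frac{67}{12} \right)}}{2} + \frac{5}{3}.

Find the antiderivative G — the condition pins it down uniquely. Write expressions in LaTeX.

G(\theta) = \frac{\left(\theta^{2} + 2\right) \cos{\left(- \frac{\theta^{3}}{4} + 4 \theta^{2} + \frac{4}{3} \right)} + 10}{2 \left(\theta^{2} + 2\right)}

The integrand splits into summands that can be handled one at a time.
A general antiderivative is \frac{\cos{\left(- \frac{\theta^{3}}{4} + 4 \theta^{2} + \frac{4}{3} \right)}}{2} + \frac{5}{\theta^{2} + 2} + C.
The condition gives C = \frac{\cos{\left(\frac{67}{12} \right)}}{2} + \frac{5}{3} - (\frac{\cos{\left(\frac{67}{12} \right)}}{2} + \frac{5}{3}) = 0.
So G(\theta) = \frac{\left(\theta^{2} + 2\right) \cos{\left(- \frac{\theta^{3}}{4} + 4 \theta^{2} + \frac{4}{3} \right)} + 10}{2 \left(\theta^{2} + 2\right)}.
Check: d/d\theta[\frac{\left(\theta^{2} + 2\right) \cos{\left(- \frac{\theta^{3}}{4} + 4 \theta^{2} + \frac{4}{3} \right)} + 10}{2 \left(\theta^{2} + 2\right)}] = \frac{3 \theta^{6} \sin{\left(- \frac{\theta^{3}}{4} + 4 \theta^{2} + \frac{4}{3} \right)} - 32 \theta^{5} \sin{\left(- \frac{\theta^{3}}{4} + 4 \theta^{2} + \frac{4}{3} \right)} + 12 \theta^{4} \sin{\left(- \frac{\theta^{3}}{4} + 4 \theta^{2} + \frac{4}{3} \right)} - 128 \theta^{3} \sin{\left(- \frac{\theta^{3}}{4} + 4 \theta^{2} + \frac{4}{3} \right)} + 12 \theta^{2} \sin{\left(- \frac{\theta^{3}}{4} + 4 \theta^{2} + \frac{4}{3} \right)} - 128 \theta \sin{\left(- \frac{\theta^{3}}{4} + 4 \theta^{2} + \frac{4}{3} \right)} - 80 \theta}{8 \theta^{4} + 32 \theta^{2} + 32}, which equals G'(\theta).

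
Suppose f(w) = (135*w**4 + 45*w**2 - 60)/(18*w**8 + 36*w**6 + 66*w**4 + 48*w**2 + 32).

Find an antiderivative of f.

f has the shape u'v + uv' for u = -5*w/2 and v = 1/(w**4 + w**2 + 4/3) — it is the derivative of the product u*v.
Check: d/dw[-15*w/(2*(3*w**4 + 3*w**2 + 4))] = (135*w**4 + 45*w**2 - 60)/(18*w**8 + 36*w**6 + 66*w**4 + 48*w**2 + 32) = f(w).

An antiderivative is F(w) = -15*w/(2*(3*w**4 + 3*w**2 + 4)).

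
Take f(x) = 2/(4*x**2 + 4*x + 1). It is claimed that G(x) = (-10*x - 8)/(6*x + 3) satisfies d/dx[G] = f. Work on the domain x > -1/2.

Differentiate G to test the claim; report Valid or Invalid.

Valid: G'(x) = f(x).

d/dx[G] = 2/(4*x**2 + 4*x + 1)
This equals f(x) exactly, so the claim holds.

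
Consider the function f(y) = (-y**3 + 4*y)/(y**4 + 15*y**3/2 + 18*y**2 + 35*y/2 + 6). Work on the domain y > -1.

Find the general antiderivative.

F(y) = (80*(y + 1)*log(y + 1) - 63*(y + 1)*log(y + 3/2) - 32*(y + 1)*log(y + 4) + 30)/(15*(y + 1)) + C

Factor the denominator ((y + 1)**2*(y + 4)*(2*y + 3)) and decompose: f = -42/(5*(2*y + 3)) - 32/(15*(y + 4)) + 16/(3*(y + 1)) - 2/(y + 1)**2; each piece integrates to a log, atan, or power term.
Check: d/dy[(80*(y + 1)*log(y + 1) - 63*(y + 1)*log(y + 3/2) - 32*(y + 1)*log(y + 4) + 30)/(15*(y + 1))] = (-2*y**3 + 8*y)/(2*y**4 + 15*y**3 + 36*y**2 + 35*y + 12), which equals f(y).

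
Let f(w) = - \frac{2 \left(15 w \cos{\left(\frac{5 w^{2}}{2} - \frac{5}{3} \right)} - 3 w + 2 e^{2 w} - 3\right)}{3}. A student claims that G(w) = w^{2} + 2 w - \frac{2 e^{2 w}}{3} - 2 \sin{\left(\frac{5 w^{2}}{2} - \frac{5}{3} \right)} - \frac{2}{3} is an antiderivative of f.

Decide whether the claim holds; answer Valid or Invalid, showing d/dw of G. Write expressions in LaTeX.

d/dw[G] = - 10 w \cos{\left(\frac{5 w^{2}}{2} - \frac{5}{3} \right)} + 2 w - \frac{4 e^{2 w}}{3} + 2
This equals f(w) exactly, so the claim holds.

Valid. The derivative of G reproduces f.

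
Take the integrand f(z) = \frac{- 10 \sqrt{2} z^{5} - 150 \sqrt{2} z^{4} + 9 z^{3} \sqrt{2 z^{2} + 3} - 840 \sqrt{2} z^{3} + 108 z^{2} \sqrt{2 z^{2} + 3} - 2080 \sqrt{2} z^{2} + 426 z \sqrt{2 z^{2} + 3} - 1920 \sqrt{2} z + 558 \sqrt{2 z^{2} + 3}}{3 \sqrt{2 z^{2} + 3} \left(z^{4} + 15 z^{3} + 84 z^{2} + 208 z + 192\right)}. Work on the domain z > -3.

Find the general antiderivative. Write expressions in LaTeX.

F(z) = \frac{- 5 \sqrt{2} z^{2} \sqrt{2 z^{2} + 3} + 9 z^{2} \log{\left(z + 3 \right)} - 40 \sqrt{2} z \sqrt{2 z^{2} + 3} + 72 z \log{\left(z + 3 \right)} - 80 \sqrt{2} \sqrt{2 z^{2} + 3} + 144 \log{\left(z + 3 \right)} + 3}{3 \left(z + 4\right)^{2}} + C

An antiderivative F(z) passes only if d/dz[F] lands on f(z) exactly.
Check: d/dz[\frac{- 5 \sqrt{2} z^{2} \sqrt{2 z^{2} + 3} + 9 z^{2} \log{\left(z + 3 \right)} - 40 \sqrt{2} z \sqrt{2 z^{2} + 3} + 72 z \log{\left(z + 3 \right)} - 80 \sqrt{2} \sqrt{2 z^{2} + 3} + 144 \log{\left(z + 3 \right)} + 3}{3 \left(z + 4\right)^{2}}] = \frac{- 10 \sqrt{2} z^{5} - 150 \sqrt{2} z^{4} + 9 z^{3} \sqrt{2 z^{2} + 3} - 840 \sqrt{2} z^{3} + 108 z^{2} \sqrt{2 z^{2} + 3} - 2080 \sqrt{2} z^{2} + 426 z \sqrt{2 z^{2} + 3} - 1920 \sqrt{2} z + 558 \sqrt{2 z^{2} + 3}}{3 z^{4} \sqrt{2 z^{2} + 3} + 45 z^{3} \sqrt{2 z^{2} + 3} + 252 z^{2} \sqrt{2 z^{2} + 3} + 624 z \sqrt{2 z^{2} + 3} + 576 \sqrt{2 z^{2} + 3}}, which equals f(z).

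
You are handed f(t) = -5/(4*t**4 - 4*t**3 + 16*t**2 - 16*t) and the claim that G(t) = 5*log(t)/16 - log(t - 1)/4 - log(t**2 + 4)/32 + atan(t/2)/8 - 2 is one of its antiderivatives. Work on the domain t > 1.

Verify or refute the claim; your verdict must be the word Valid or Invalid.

Valid. The derivative of G reproduces f.

d/dt[G] = -5/(4*t**4 - 4*t**3 + 16*t**2 - 16*t)
This equals f(t) exactly, so the claim holds.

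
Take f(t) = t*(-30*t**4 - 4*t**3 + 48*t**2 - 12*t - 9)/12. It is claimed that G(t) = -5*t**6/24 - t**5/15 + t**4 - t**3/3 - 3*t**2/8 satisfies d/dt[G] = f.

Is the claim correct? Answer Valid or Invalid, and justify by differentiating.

d/dt[G] = -5*t**5/4 - t**4/3 + 4*t**3 - t**2 - 3*t/4
d/dt[G] - f(t) = 5*t**5/4 != 0.

Invalid: d/dt[G] - f = 5*t**5/4, which is not 0.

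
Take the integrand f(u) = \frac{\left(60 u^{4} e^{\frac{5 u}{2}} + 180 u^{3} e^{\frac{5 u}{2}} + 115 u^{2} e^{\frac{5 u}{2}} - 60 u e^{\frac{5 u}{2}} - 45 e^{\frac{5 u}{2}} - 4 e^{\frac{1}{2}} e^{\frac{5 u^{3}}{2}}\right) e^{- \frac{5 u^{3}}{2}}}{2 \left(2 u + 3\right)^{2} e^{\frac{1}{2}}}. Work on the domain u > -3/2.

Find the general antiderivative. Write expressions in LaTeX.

Any candidate F(u) must reproduce f(u) exactly when differentiated.
Check: d/du[\frac{- 2 u - 3 + e^{\frac{1}{2}} e^{- \frac{5 u}{2}} e^{\frac{5 u^{3}}{2}}}{2 u e^{\frac{1}{2}} e^{- \frac{5 u}{2}} e^{\frac{5 u^{3}}{2}} + 3 e^{\frac{1}{2}} e^{- \frac{5 u}{2}} e^{\frac{5 u^{3}}{2}}}] = \frac{60 u^{4} e^{\frac{15 u}{2}} + 180 u^{3} e^{\frac{15 u}{2}} + 115 u^{2} e^{\frac{15 u}{2}} - 60 u e^{\frac{15 u}{2}} - 45 e^{\frac{15 u}{2}} - 4 e^{\frac{1}{2}} e^{5 u} e^{\frac{5 u^{3}}{2}}}{8 u^{2} e^{\frac{1}{2}} e^{5 u} e^{\frac{5 u^{3}}{2}} + 24 u e^{\frac{1}{2}} e^{5 u} e^{\frac{5 u^{3}}{2}} + 18 e^{\frac{1}{2}} e^{5 u} e^{\frac{5 u^{3}}{2}}}, which equals f(u).

F(u) = \frac{- 2 u - 3 + e^{\frac{1}{2}} e^{- \frac{5 u}{2}} e^{\frac{5 u^{3}}{2}}}{2 u e^{\frac{1}{2}} e^{- \frac{5 u}{2}} e^{\frac{5 u^{3}}{2}} + 3 e^{\frac{1}{2}} e^{- \frac{5 u}{2}} e^{\frac{5 u^{3}}{2}}} + C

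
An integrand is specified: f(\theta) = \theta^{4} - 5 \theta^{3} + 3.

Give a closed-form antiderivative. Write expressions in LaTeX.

The integrand splits into summands that can be handled one at a time.
Check: d/d\theta[\frac{\theta^{5}}{5} - \frac{5 \theta^{4}}{4} + 3 \theta] = \theta^{4} - 5 \theta^{3} + 3 = f(\theta).

An antiderivative is F(\theta) = \frac{\theta^{5}}{5} - \frac{5 \theta^{4}}{4} + 3 \theta.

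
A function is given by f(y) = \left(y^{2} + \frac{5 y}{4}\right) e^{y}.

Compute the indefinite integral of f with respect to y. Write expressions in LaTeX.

F(y) = y^{2} e^{y} - \frac{3 y e^{y}}{4} + \frac{3 e^{y}}{4} + C

f has the shape u'v + uv' for u = y^{2} - \frac{3 y}{4} + \frac{3}{4} and v = e^{y} — it is the derivative of the product u*v.
Check: d/dy[y^{2} e^{y} - \frac{3 y e^{y}}{4} + \frac{3 e^{y}}{4}] = y^{2} e^{y} + \frac{5 y e^{y}}{4}, which equals f(y).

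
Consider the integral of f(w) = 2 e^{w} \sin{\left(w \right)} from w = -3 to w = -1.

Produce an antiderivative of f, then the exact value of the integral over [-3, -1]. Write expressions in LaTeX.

Antiderivative: F(w) = - \left(- \sin{\left(w \right)} + \cos{\left(w \right)}\right) e^{w}; value = - \frac{\sin{\left(1 \right)}}{e} - \frac{\cos{\left(1 \right)}}{e} + \frac{\cos{\left(3 \right)}}{e^{3}} + \frac{\sin{\left(3 \right)}}{e^{3}}

Check any antiderivative F(w) by computing F'(w) and comparing it with f(w).
F(w) = - \left(- \sin{\left(w \right)} + \cos{\left(w \right)}\right) e^{w} is an antiderivative of f.
Check: d/dw[- \left(- \sin{\left(w \right)} + \cos{\left(w \right)}\right) e^{w}] = 2 e^{w} \sin{\left(w \right)} = f(w).
F(-1) = - \frac{\sin{\left(1 \right)}}{e} - \frac{\cos{\left(1 \right)}}{e}; F(-3) = - \frac{\sin{\left(3 \right)}}{e^{3}} - \frac{\cos{\left(3 \right)}}{e^{3}}.
Integral = F(-1) - F(-3) = - \frac{\sin{\left(1 \right)}}{e} - \frac{\cos{\left(1 \right)}}{e} + \frac{\cos{\left(3 \right)}}{e^{3}} + \frac{\sin{\left(3 \right)}}{e^{3}}.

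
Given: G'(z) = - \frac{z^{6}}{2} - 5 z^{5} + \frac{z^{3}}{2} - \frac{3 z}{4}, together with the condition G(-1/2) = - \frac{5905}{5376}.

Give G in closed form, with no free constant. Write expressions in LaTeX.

Integrate term by term and add the pieces.
A general antiderivative is - \frac{z^{7}}{14} - \frac{5 z^{6}}{6} + \frac{z^{4}}{8} - \frac{3 z^{2}}{8} + C.
The condition gives C = - \frac{5905}{5376} - (- \frac{529}{5376}) = -1.
So G(z) = - \frac{12 z^{7} + 140 z^{6} - 21 z^{4} + 63 z^{2} + 168}{168}.
Check: d/dz[- \frac{12 z^{7} + 140 z^{6} - 21 z^{4} + 63 z^{2} + 168}{168}] = - \frac{z^{6}}{2} - 5 z^{5} + \frac{z^{3}}{2} - \frac{3 z}{4} = G'(z).

G(z) = - \frac{12 z^{7} + 140 z^{6} - 21 z^{4} + 63 z^{2} + 168}{168}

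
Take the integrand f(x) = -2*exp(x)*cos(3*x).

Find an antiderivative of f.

Whatever form F(x) takes, F'(x) = f(x) is non-negotiable.
Check: d/dx[-3*exp(x)*sin(3*x)/5 - exp(x)*cos(3*x)/5] = -2*exp(x)*cos(3*x) = f(x).

An antiderivative is F(x) = -3*exp(x)*sin(3*x)/5 - exp(x)*cos(3*x)/5.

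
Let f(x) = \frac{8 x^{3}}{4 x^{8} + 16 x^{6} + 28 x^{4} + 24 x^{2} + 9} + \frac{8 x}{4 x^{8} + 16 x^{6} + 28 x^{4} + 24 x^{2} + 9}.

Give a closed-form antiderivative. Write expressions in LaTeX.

f matches the chain-rule pattern g'(h)*h' with inner function h(x) = x^{4} + 2 x^{2} + \frac{3}{2}; substituting u = h(x) collapses the integral.
Check: d/dx[- \frac{1}{2 x^{4} + 4 x^{2} + 3}] = \frac{8 x^{3} + 8 x}{4 x^{8} + 16 x^{6} + 28 x^{4} + 24 x^{2} + 9}, which equals f(x).

An antiderivative is F(x) = - \frac{1}{2 x^{4} + 4 x^{2} + 3}.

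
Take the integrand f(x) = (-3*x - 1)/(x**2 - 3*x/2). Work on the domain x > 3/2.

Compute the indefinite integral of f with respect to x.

The denominator factors as x*(2*x - 3); partial fractions split f into directly integrable pieces: -22/(3*(2*x - 3)) + 2/(3*x).
Check: d/dx[2*log(x)/3 - 11*log(x - 3/2)/3] = (-6*x - 2)/(2*x**2 - 3*x), which equals f(x).

F(x) = 2*log(x)/3 - 11*log(x - 3/2)/3 + C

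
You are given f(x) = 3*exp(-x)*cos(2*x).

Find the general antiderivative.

F(x) = 6*exp(-x)*sin(2*x)/5 - 3*exp(-x)*cos(2*x)/5 + C

Recover f(x) by differentiating a candidate F(x); any mismatch rules it out.
Check: d/dx[6*exp(-x)*sin(2*x)/5 - 3*exp(-x)*cos(2*x)/5] = 3*exp(-x)*cos(2*x) = f(x).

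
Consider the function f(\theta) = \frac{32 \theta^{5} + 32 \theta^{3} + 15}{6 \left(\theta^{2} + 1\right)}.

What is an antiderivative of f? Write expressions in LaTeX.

A candidate is checked by its d/d\theta: the result must match f(\theta).
Check: d/d\theta[\frac{4 \theta^{4}}{3} + \frac{5 \operatorname{atan}{\left(\theta \right)}}{2}] = \frac{32 \theta^{5} + 32 \theta^{3} + 15}{6 \theta^{2} + 6}, which equals f(\theta).

An antiderivative is F(\theta) = \frac{4 \theta^{4}}{3} + \frac{5 \operatorname{atan}{\left(\theta \right)}}{2}.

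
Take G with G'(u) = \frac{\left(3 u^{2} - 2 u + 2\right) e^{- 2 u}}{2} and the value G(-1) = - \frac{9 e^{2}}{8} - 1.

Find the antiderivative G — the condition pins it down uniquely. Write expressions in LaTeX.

G(u) = \frac{\left(- 6 u^{2} - 2 u - 8 e^{2 u} - 5\right) e^{- 2 u}}{8}

G'(u) has the shape v'r + vr' for v = - \frac{3 u^{2}}{4} - \frac{u}{4} - \frac{5}{8} and r = e^{- 2 u} — it is the derivative of the product v*r.
A general antiderivative is \frac{\left(- 6 u^{2} - 2 u - 5\right) e^{- 2 u}}{8} + C.
The condition gives C = - \frac{9 e^{2}}{8} - 1 - (- \frac{9 e^{2}}{8}) = -1.
So G(u) = \frac{\left(- 6 u^{2} - 2 u - 8 e^{2 u} - 5\right) e^{- 2 u}}{8}.
Check: d/du[\frac{\left(- 6 u^{2} - 2 u - 8 e^{2 u} - 5\right) e^{- 2 u}}{8}] = \frac{\left(3 u^{2} - 2 u + 2\right) e^{- 2 u}}{2} = G'(u).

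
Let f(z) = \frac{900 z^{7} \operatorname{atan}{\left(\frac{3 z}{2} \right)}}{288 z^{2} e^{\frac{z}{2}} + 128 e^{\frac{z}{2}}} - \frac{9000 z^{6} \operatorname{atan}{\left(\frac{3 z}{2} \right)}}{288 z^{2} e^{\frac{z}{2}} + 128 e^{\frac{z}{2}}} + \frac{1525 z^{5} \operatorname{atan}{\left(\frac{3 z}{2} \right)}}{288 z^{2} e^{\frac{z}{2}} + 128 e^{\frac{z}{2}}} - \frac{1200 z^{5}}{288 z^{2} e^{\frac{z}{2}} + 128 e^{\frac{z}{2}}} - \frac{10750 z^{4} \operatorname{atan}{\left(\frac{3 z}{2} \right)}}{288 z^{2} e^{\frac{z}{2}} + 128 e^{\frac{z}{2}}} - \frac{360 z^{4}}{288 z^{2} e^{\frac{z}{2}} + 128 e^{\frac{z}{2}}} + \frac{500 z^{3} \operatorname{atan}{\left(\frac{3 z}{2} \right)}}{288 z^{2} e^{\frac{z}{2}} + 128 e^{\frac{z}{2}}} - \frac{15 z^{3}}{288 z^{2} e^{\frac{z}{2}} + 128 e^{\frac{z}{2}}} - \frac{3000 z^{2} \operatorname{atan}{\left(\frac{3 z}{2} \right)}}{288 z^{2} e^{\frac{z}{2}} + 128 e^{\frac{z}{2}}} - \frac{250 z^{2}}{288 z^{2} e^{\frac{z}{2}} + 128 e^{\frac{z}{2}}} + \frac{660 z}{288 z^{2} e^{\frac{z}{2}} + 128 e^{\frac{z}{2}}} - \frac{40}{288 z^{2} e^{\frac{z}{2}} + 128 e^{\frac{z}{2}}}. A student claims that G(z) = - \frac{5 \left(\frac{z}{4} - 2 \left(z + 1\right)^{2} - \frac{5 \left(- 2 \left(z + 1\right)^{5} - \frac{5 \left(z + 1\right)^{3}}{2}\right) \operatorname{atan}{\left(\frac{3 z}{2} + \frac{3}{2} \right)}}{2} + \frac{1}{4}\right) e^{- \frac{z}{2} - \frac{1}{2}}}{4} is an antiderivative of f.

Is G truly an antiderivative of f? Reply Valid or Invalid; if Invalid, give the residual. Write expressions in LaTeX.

d/dz[G] = \frac{900 z^{7} \operatorname{atan}{\left(\frac{3 z}{2} + \frac{3}{2} \right)} - 2700 z^{6} \operatorname{atan}{\left(\frac{3 z}{2} + \frac{3}{2} \right)} - 33575 z^{5} \operatorname{atan}{\left(\frac{3 z}{2} + \frac{3}{2} \right)} - 1200 z^{5} - 106625 z^{4} \operatorname{atan}{\left(\frac{3 z}{2} + \frac{3}{2} \right)} - 6360 z^{4} - 175750 z^{3} \operatorname{atan}{\left(\frac{3 z}{2} + \frac{3}{2} \right)} - 13455 z^{3} - 166850 z^{2} \operatorname{atan}{\left(\frac{3 z}{2} + \frac{3}{2} \right)} - 14455 z^{2} - 87575 z \operatorname{atan}{\left(\frac{3 z}{2} + \frac{3}{2} \right)} - 7325 z - 19825 \operatorname{atan}{\left(\frac{3 z}{2} + \frac{3}{2} \right)} - 1205}{288 z^{2} e^{\frac{1}{2}} e^{\frac{z}{2}} + 576 z e^{\frac{1}{2}} e^{\frac{z}{2}} + 416 e^{\frac{1}{2}} e^{\frac{z}{2}}}
d/dz[G] - f(z) = \frac{- 8100 e z^{9} e^{z} \operatorname{atan}{\left(\frac{3 z}{2} \right)} + 8100 z^{9} e^{\frac{1}{2}} e^{z} \operatorname{atan}{\left(\frac{3 z}{2} + \frac{3}{2} \right)} + 64800 e z^{8} e^{z} \operatorname{atan}{\left(\frac{3 z}{2} \right)} - 24300 z^{8} e^{\frac{1}{2}} e^{z} \operatorname{atan}{\left(\frac{3 z}{2} + \frac{3}{2} \right)} + 136575 e z^{7} e^{z} \operatorname{atan}{\left(\frac{3 z}{2} \right)} - 298575 z^{7} e^{\frac{1}{2}} e^{z} \operatorname{atan}{\left(\frac{3 z}{2} + \frac{3}{2} \right)} - 10800 z^{7} e^{\frac{1}{2}} e^{z} + 10800 e z^{7} e^{z} + 186300 e z^{6} e^{z} \operatorname{atan}{\left(\frac{3 z}{2} \right)} - 970425 z^{6} e^{\frac{1}{2}} e^{z} \operatorname{atan}{\left(\frac{3 z}{2} + \frac{3}{2} \right)} - 57240 z^{6} e^{\frac{1}{2}} e^{z} + 24840 e z^{6} e^{z} + 169175 e z^{5} e^{z} \operatorname{atan}{\left(\frac{3 z}{2} \right)} - 1716050 z^{5} e^{\frac{1}{2}} e^{z} \operatorname{atan}{\left(\frac{3 z}{2} + \frac{3}{2} \right)} - 125895 z^{5} e^{\frac{1}{2}} e^{z} + 22215 e z^{5} e^{z} + 157750 e z^{4} e^{z} \operatorname{atan}{\left(\frac{3 z}{2} \right)} - 1928150 z^{4} e^{\frac{1}{2}} e^{z} \operatorname{atan}{\left(\frac{3 z}{2} + \frac{3}{2} \right)} - 155535 z^{4} e^{\frac{1}{2}} e^{z} + 7200 e z^{4} e^{z} + 47500 e z^{3} e^{z} \operatorname{atan}{\left(\frac{3 z}{2} \right)} - 1491175 z^{3} e^{\frac{1}{2}} e^{z} \operatorname{atan}{\left(\frac{3 z}{2} + \frac{3}{2} \right)} - 119745 z^{3} e^{\frac{1}{2}} e^{z} - 1245 e z^{3} e^{z} + 39000 e z^{2} e^{z} \operatorname{atan}{\left(\frac{3 z}{2} \right)} - 845825 z^{2} e^{\frac{1}{2}} e^{z} \operatorname{atan}{\left(\frac{3 z}{2} + \frac{3}{2} \right)} - 68665 z^{2} e^{\frac{1}{2}} e^{z} - 8270 e z^{2} e^{z} - 350300 z e^{\frac{1}{2}} e^{z} \operatorname{atan}{\left(\frac{3 z}{2} + \frac{3}{2} \right)} - 29300 z e^{\frac{1}{2}} e^{z} - 7860 e z e^{z} - 79300 e^{\frac{1}{2}} e^{z} \operatorname{atan}{\left(\frac{3 z}{2} + \frac{3}{2} \right)} - 4820 e^{\frac{1}{2}} e^{z} + 520 e e^{z}}{2592 e z^{4} e^{\frac{3 z}{2}} + 5184 e z^{3} e^{\frac{3 z}{2}} + 4896 e z^{2} e^{\frac{3 z}{2}} + 2304 e z e^{\frac{3 z}{2}} + 1664 e e^{\frac{3 z}{2}}} != 0.

Invalid: d/dz[G] - f = \frac{- 8100 e z^{9} e^{z} \operatorname{atan}{\left(\frac{3 z}{2} \right)} + 8100 z^{9} e^{\frac{1}{2}} e^{z} \operatorname{atan}{\left(\frac{3 z}{2} + \frac{3}{2} \right)} + 64800 e z^{8} e^{z} \operatorname{atan}{\left(\frac{3 z}{2} \right)} - 24300 z^{8} e^{\frac{1}{2}} e^{z} \operatorname{atan}{\left(\frac{3 z}{2} + \frac{3}{2} \right)} + 136575 e z^{7} e^{z} \operatorname{atan}{\left(\frac{3 z}{2} \right)} - 298575 z^{7} e^{\frac{1}{2}} e^{z} \operatorname{atan}{\left(\frac{3 z}{2} + \frac{3}{2} \right)} - 10800 z^{7} e^{\frac{1}{2}} e^{z} + 10800 e z^{7} e^{z} + 186300 e z^{6} e^{z} \operatorname{atan}{\left(\frac{3 z}{2} \right)} - 970425 z^{6} e^{\frac{1}{2}} e^{z} \operatorname{atan}{\left(\frac{3 z}{2} + \frac{3}{2} \right)} - 57240 z^{6} e^{\frac{1}{2}} e^{z} + 24840 e z^{6} e^{z} + 169175 e z^{5} e^{z} \operatorname{atan}{\left(\frac{3 z}{2} \right)} - 1716050 z^{5} e^{\frac{1}{2}} e^{z} \operatorname{atan}{\left(\frac{3 z}{2} + \frac{3}{2} \right)} - 125895 z^{5} e^{\frac{1}{2}} e^{z} + 22215 e z^{5} e^{z} + 157750 e z^{4} e^{z} \operatorname{atan}{\left(\frac{3 z}{2} \right)} - 1928150 z^{4} e^{\frac{1}{2}} e^{z} \operatorname{atan}{\left(\frac{3 z}{2} + \frac{3}{2} \right)} - 155535 z^{4} e^{\frac{1}{2}} e^{z} + 7200 e z^{4} e^{z} + 47500 e z^{3} e^{z} \operatorname{atan}{\left(\frac{3 z}{2} \right)} - 1491175 z^{3} e^{\frac{1}{2}} e^{z} \operatorname{atan}{\left(\frac{3 z}{2} + \frac{3}{2} \right)} - 119745 z^{3} e^{\frac{1}{2}} e^{z} - 1245 e z^{3} e^{z} + 39000 e z^{2} e^{z} \operatorname{atan}{\left(\frac{3 z}{2} \right)} - 845825 z^{2} e^{\frac{1}{2}} e^{z} \operatorname{atan}{\left(\frac{3 z}{2} + \frac{3}{2} \right)} - 68665 z^{2} e^{\frac{1}{2}} e^{z} - 8270 e z^{2} e^{z} - 350300 z e^{\frac{1}{2}} e^{z} \operatorname{atan}{\left(\frac{3 z}{2} + \frac{3}{2} \right)} - 29300 z e^{\frac{1}{2}} e^{z} - 7860 e z e^{z} - 79300 e^{\frac{1}{2}} e^{z} \operatorname{atan}{\left(\frac{3 z}{2} + \frac{3}{2} \right)} - 4820 e^{\frac{1}{2}} e^{z} + 520 e e^{z}}{2592 e z^{4} e^{\frac{3 z}{2}} + 5184 e z^{3} e^{\frac{3 z}{2}} + 4896 e z^{2} e^{\frac{3 z}{2}} + 2304 e z e^{\frac{3 z}{2}} + 1664 e e^{\frac{3 z}{2}}}, which is not 0.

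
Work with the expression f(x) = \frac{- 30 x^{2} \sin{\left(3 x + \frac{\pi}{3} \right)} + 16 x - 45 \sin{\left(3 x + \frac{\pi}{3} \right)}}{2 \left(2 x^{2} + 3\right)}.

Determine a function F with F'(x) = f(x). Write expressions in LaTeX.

An antiderivative is F(x) = 2 \log{\left(x^{2} + \frac{3}{2} \right)} + \frac{5 \cos{\left(3 x + \frac{\pi}{3} \right)}}{2}.

For F(x) to be correct the identity F'(x) - f(x) = 0 must hold.
Check: d/dx[2 \log{\left(x^{2} + \frac{3}{2} \right)} + \frac{5 \cos{\left(3 x + \frac{\pi}{3} \right)}}{2}] = \frac{- 30 x^{2} \sin{\left(3 x + \frac{\pi}{3} \right)} + 16 x - 45 \sin{\left(3 x + \frac{\pi}{3} \right)}}{4 x^{2} + 6}, which equals f(x).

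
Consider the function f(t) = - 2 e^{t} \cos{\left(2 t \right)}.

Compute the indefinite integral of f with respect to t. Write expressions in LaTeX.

F(t) = - \frac{2 \left(2 \sin{\left(2 t \right)} + \cos{\left(2 t \right)}\right) e^{t}}{5} + C

Check any antiderivative F(t) by computing F'(t) and comparing it with f(t).
Check: d/dt[- \frac{2 \left(2 \sin{\left(2 t \right)} + \cos{\left(2 t \right)}\right) e^{t}}{5}] = - 2 e^{t} \cos{\left(2 t \right)} = f(t).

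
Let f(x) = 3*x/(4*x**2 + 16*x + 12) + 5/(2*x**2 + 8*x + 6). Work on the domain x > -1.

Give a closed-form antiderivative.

An antiderivative is F(x) = 7*log(x + 1)/8 - log(x + 3)/8.

Factor the denominator (4*(x + 1)*(x + 3)) and decompose: f = -1/(8*(x + 3)) + 7/(8*(x + 1)); each piece integrates to a log, atan, or power term.
Check: d/dx[7*log(x + 1)/8 - log(x + 3)/8] = (3*x + 10)/(4*x**2 + 16*x + 12), which equals f(x).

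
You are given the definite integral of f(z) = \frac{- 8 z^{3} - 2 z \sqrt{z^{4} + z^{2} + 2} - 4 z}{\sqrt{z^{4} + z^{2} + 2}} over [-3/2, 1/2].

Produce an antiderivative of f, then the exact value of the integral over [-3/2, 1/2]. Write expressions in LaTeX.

For F(z) to be correct the identity F'(z) - f(z) = 0 must hold.
F(z) = - z^{2} - 4 \sqrt{z^{4} + z^{2} + 2} is an antiderivative of f.
Check: d/dz[- z^{2} - 4 \sqrt{z^{4} + z^{2} + 2}] = \frac{- 8 z^{3} - 2 z \sqrt{z^{4} + z^{2} + 2} - 4 z}{\sqrt{z^{4} + z^{2} + 2}} = f(z).
F(1/2) = - \sqrt{37} - \frac{1}{4}; F(-3/2) = - \sqrt{149} - \frac{9}{4}.
Integral = F(1/2) - F(-3/2) = - \sqrt{37} + 2 + \sqrt{149}.

Antiderivative: F(z) = - z^{2} - 4 \sqrt{z^{4} + z^{2} + 2}; value = - \sqrt{37} + 2 + \sqrt{149}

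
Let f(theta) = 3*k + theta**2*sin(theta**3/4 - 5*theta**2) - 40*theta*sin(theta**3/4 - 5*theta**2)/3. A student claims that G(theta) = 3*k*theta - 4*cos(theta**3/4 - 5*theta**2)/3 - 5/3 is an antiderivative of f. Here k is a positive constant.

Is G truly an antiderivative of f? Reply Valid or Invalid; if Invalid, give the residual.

Valid: G'(theta) = f(theta).

d/dtheta[G] = 3*k + theta**2*sin(theta**3/4 - 5*theta**2) - 40*theta*sin(theta**3/4 - 5*theta**2)/3
This equals f(theta) exactly, so the claim holds.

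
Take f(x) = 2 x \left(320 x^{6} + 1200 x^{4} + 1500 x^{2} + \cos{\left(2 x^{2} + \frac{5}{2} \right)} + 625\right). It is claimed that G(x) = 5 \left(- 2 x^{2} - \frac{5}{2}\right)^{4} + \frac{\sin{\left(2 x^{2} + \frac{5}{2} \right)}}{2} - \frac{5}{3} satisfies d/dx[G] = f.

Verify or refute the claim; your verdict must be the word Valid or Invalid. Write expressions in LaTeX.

d/dx[G] = 640 x^{7} + 2400 x^{5} + 3000 x^{3} + 2 x \cos{\left(2 x^{2} + \frac{5}{2} \right)} + 1250 x
This equals f(x) exactly, so the claim holds.

Valid: G'(x) = f(x).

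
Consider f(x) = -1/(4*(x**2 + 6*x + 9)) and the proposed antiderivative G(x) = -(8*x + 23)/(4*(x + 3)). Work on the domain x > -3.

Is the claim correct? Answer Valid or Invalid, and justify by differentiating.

Valid - differentiating G returns exactly f.

d/dx[G] = -1/(4*x**2 + 24*x + 36)
This equals f(x) exactly, so the claim holds.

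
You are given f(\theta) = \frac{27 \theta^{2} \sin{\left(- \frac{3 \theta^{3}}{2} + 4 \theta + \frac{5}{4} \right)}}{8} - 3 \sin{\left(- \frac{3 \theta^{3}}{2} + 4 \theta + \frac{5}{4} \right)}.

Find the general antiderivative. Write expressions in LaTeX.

F(\theta) = \frac{3 \cos{\left(- \frac{3 \theta^{3}}{2} + 4 \theta + \frac{5}{4} \right)}}{4} + C

f matches the chain-rule pattern g'(h)*h' with inner function h(\theta) = - \frac{3 \theta^{3}}{2} + 4 \theta + \frac{5}{4}; substituting u = h(\theta) collapses the integral.
Check: d/d\theta[\frac{3 \cos{\left(- \frac{3 \theta^{3}}{2} + 4 \theta + \frac{5}{4} \right)}}{4}] = \frac{27 \theta^{2} \sin{\left(- \frac{3 \theta^{3}}{2} + 4 \theta + \frac{5}{4} \right)}}{8} - 3 \sin{\left(- \frac{3 \theta^{3}}{2} + 4 \theta + \frac{5}{4} \right)} = f(\theta).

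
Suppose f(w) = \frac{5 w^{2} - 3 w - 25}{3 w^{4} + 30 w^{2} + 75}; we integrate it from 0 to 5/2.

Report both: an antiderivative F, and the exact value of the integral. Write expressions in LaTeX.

f has the shape u'v + uv' for u = \frac{1}{w^{2} + 5} and v = \frac{1}{2} - \frac{5 w}{3} — it is the derivative of the product u*v.
F(w) = \frac{3 - 10 w}{6 w^{2} + 30} is an antiderivative of f.
Check: d/dw[\frac{3 - 10 w}{6 w^{2} + 30}] = \frac{5 w^{2} - 3 w - 25}{3 w^{4} + 30 w^{2} + 75} = f(w).
F(5/2) = - \frac{44}{135}; F(0) = \frac{1}{10}.
Integral = F(5/2) - F(0) = - \frac{23}{54}.

Antiderivative: F(w) = \frac{3 - 10 w}{6 w^{2} + 30}; value = - \frac{23}{54}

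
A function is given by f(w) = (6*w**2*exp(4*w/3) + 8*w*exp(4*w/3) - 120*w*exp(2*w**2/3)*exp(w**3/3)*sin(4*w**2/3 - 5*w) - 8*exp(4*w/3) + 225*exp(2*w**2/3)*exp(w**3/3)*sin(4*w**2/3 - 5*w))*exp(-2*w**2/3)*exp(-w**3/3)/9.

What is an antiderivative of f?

An antiderivative is F(w) = -2*exp(-w**3/3 - 2*w**2/3 + 4*w/3)/3 + 5*cos(4*w**2/3 - 5*w).

A first test for any F(w): its w-derivative must equal f(w) identically.
Check: d/dw[-2*exp(-w**3/3 - 2*w**2/3 + 4*w/3)/3 + 5*cos(4*w**2/3 - 5*w)] = 2*w**2*exp(4*w/3)*exp(-2*w**2/3)*exp(-w**3/3)/3 + 8*w*exp(4*w/3)*exp(-2*w**2/3)*exp(-w**3/3)/9 - 40*w*sin(4*w**2/3 - 5*w)/3 - 8*exp(4*w/3)*exp(-2*w**2/3)*exp(-w**3/3)/9 + 25*sin(4*w**2/3 - 5*w), which equals f(w).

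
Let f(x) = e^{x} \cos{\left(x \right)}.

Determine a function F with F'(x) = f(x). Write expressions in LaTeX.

A first test for any F(x): its x-derivative must equal f(x) identically.
Check: d/dx[\frac{e^{x} \sin{\left(x \right)}}{2} + \frac{e^{x} \cos{\left(x \right)}}{2}] = e^{x} \cos{\left(x \right)} = f(x).

An antiderivative is F(x) = \frac{e^{x} \sin{\left(x \right)}}{2} + \frac{e^{x} \cos{\left(x \right)}}{2}.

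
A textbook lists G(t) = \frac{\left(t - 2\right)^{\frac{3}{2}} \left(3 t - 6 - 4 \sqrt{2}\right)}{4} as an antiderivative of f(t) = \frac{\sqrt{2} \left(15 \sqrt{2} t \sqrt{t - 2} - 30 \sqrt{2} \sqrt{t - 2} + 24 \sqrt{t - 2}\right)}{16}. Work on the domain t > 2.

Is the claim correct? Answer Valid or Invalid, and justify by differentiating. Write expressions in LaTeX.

Invalid: d/dt[G] - f = - 3 \sqrt{2} \sqrt{t - 2}, which is not 0.

d/dt[G] = \frac{15 t \sqrt{t - 2}}{8} - \frac{15 \sqrt{t - 2}}{4} - \frac{3 \sqrt{2} \sqrt{t - 2}}{2}
d/dt[G] - f(t) = - 3 \sqrt{2} \sqrt{t - 2} != 0.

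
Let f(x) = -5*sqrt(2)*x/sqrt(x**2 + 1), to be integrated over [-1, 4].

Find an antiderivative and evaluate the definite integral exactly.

Antiderivative: F(x) = -5*sqrt(2)*sqrt(x**2 + 1); value = 10 - 5*sqrt(34)

f matches the chain-rule pattern g'(h)*h' with inner function h(x) = 2*x**2 + 2; substituting u = h(x) collapses the integral.
F(x) = -5*sqrt(2)*sqrt(x**2 + 1) is an antiderivative of f.
Check: d/dx[-5*sqrt(2)*sqrt(x**2 + 1)] = -5*sqrt(2)*x/sqrt(x**2 + 1) = f(x).
F(4) = -5*sqrt(34); F(-1) = -10.
Integral = F(4) - F(-1) = 10 - 5*sqrt(34).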